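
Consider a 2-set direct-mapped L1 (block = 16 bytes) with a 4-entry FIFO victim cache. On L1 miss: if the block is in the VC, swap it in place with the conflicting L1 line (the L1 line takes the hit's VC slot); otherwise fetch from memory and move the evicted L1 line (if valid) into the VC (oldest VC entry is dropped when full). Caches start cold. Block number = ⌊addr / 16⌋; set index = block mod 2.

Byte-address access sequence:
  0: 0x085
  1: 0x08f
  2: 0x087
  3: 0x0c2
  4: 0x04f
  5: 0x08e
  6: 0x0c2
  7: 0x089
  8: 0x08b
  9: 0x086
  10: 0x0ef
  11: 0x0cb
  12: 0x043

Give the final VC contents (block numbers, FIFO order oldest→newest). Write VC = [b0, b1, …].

VC = [12, 14, 8]

0: 0x85 (blk 8, set 0) → MISS  vc=[]
1: 0x8f (blk 8, set 0) → L1-HIT  vc=[]
2: 0x87 (blk 8, set 0) → L1-HIT  vc=[]
3: 0xc2 (blk 12, set 0) → MISS  vc=[8]
4: 0x4f (blk 4, set 0) → MISS  vc=[8, 12]
5: 0x8e (blk 8, set 0) → VC-HIT  vc=[4, 12]
6: 0xc2 (blk 12, set 0) → VC-HIT  vc=[4, 8]
7: 0x89 (blk 8, set 0) → VC-HIT  vc=[4, 12]
8: 0x8b (blk 8, set 0) → L1-HIT  vc=[4, 12]
9: 0x86 (blk 8, set 0) → L1-HIT  vc=[4, 12]
10: 0xef (blk 14, set 0) → MISS  vc=[4, 12, 8]
11: 0xcb (blk 12, set 0) → VC-HIT  vc=[4, 14, 8]
12: 0x43 (blk 4, set 0) → VC-HIT  vc=[12, 14, 8]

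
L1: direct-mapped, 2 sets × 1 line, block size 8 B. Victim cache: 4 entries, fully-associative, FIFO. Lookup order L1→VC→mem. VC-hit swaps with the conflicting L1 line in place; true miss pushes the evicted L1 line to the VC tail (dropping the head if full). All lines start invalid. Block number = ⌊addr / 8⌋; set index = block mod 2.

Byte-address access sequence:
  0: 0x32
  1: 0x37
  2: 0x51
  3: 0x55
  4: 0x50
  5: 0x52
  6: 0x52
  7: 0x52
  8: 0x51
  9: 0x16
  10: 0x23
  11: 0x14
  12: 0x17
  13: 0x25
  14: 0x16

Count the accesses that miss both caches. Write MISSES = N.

MISSES = 4

  [0] addr=0x32 blk=6 s=0: MISS | VC []
  [1] addr=0x37 blk=6 s=0: L1-HIT | VC []
  [2] addr=0x51 blk=10 s=0: MISS | VC [6]
  [3] addr=0x55 blk=10 s=0: L1-HIT | VC [6]
  [4] addr=0x50 blk=10 s=0: L1-HIT | VC [6]
  [5] addr=0x52 blk=10 s=0: L1-HIT | VC [6]
  [6] addr=0x52 blk=10 s=0: L1-HIT | VC [6]
  [7] addr=0x52 blk=10 s=0: L1-HIT | VC [6]
  [8] addr=0x51 blk=10 s=0: L1-HIT | VC [6]
  [9] addr=0x16 blk=2 s=0: MISS | VC [6, 10]
  [10] addr=0x23 blk=4 s=0: MISS | VC [6, 10, 2]
  [11] addr=0x14 blk=2 s=0: VC-HIT | VC [6, 10, 4]
  [12] addr=0x17 blk=2 s=0: L1-HIT | VC [6, 10, 4]
  [13] addr=0x25 blk=4 s=0: VC-HIT | VC [6, 10, 2]
  [14] addr=0x16 blk=2 s=0: VC-HIT | VC [6, 10, 4]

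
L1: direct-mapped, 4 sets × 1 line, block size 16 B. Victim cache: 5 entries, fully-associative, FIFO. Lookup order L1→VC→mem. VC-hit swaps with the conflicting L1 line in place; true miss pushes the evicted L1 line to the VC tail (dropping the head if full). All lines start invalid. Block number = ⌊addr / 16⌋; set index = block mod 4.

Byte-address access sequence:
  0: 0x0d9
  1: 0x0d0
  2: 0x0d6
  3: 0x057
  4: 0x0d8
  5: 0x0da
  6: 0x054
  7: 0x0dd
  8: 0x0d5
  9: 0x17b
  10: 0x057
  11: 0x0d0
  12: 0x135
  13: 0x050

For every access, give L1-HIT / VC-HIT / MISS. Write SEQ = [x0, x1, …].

  [0] addr=0xd9 blk=13 s=1: MISS | VC []
  [1] addr=0xd0 blk=13 s=1: L1-HIT | VC []
  [2] addr=0xd6 blk=13 s=1: L1-HIT | VC []
  [3] addr=0x57 blk=5 s=1: MISS | VC [13]
  [4] addr=0xd8 blk=13 s=1: VC-HIT | VC [5]
  [5] addr=0xda blk=13 s=1: L1-HIT | VC [5]
  [6] addr=0x54 blk=5 s=1: VC-HIT | VC [13]
  [7] addr=0xdd blk=13 s=1: VC-HIT | VC [5]
  [8] addr=0xd5 blk=13 s=1: L1-HIT | VC [5]
  [9] addr=0x17b blk=23 s=3: MISS | VC [5]
  [10] addr=0x57 blk=5 s=1: VC-HIT | VC [13]
  [11] addr=0xd0 blk=13 s=1: VC-HIT | VC [5]
  [12] addr=0x135 blk=19 s=3: MISS | VC [5, 23]
  [13] addr=0x50 blk=5 s=1: VC-HIT | VC [13, 23]

SEQ = [MISS, L1-HIT, L1-HIT, MISS, VC-HIT, L1-HIT, VC-HIT, VC-HIT, L1-HIT, MISS, VC-HIT, VC-HIT, MISS, VC-HIT]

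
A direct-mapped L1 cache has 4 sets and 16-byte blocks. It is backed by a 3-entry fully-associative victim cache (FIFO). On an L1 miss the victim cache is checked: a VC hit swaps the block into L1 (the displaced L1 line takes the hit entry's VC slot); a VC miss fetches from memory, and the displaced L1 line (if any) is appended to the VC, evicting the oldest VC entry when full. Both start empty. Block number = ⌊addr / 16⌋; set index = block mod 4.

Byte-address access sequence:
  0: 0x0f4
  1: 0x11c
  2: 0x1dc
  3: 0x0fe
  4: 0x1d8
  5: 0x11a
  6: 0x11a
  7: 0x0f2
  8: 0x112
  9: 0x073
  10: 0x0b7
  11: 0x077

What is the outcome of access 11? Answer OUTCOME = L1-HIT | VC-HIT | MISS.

OUTCOME = VC-HIT

0: 0xf4 (blk 15, set 3) → MISS  vc=[]
1: 0x11c (blk 17, set 1) → MISS  vc=[]
2: 0x1dc (blk 29, set 1) → MISS  vc=[17]
3: 0xfe (blk 15, set 3) → L1-HIT  vc=[17]
4: 0x1d8 (blk 29, set 1) → L1-HIT  vc=[17]
5: 0x11a (blk 17, set 1) → VC-HIT  vc=[29]
6: 0x11a (blk 17, set 1) → L1-HIT  vc=[29]
7: 0xf2 (blk 15, set 3) → L1-HIT  vc=[29]
8: 0x112 (blk 17, set 1) → L1-HIT  vc=[29]
9: 0x73 (blk 7, set 3) → MISS  vc=[29, 15]
10: 0xb7 (blk 11, set 3) → MISS  vc=[29, 15, 7]
11: 0x77 (blk 7, set 3) → VC-HIT  vc=[29, 15, 11]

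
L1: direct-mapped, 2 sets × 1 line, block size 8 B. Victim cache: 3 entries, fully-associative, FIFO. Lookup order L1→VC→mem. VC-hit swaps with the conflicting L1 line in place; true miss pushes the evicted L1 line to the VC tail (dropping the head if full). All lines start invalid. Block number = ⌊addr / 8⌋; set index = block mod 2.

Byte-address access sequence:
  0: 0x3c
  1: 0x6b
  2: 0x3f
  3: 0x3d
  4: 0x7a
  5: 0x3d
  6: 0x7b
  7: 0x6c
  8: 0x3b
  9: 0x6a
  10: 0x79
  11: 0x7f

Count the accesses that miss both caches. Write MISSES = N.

MISSES = 3

  [0] addr=0x3c blk=7 s=1: MISS | VC []
  [1] addr=0x6b blk=13 s=1: MISS | VC [7]
  [2] addr=0x3f blk=7 s=1: VC-HIT | VC [13]
  [3] addr=0x3d blk=7 s=1: L1-HIT | VC [13]
  [4] addr=0x7a blk=15 s=1: MISS | VC [13, 7]
  [5] addr=0x3d blk=7 s=1: VC-HIT | VC [13, 15]
  [6] addr=0x7b blk=15 s=1: VC-HIT | VC [13, 7]
  [7] addr=0x6c blk=13 s=1: VC-HIT | VC [15, 7]
  [8] addr=0x3b blk=7 s=1: VC-HIT | VC [15, 13]
  [9] addr=0x6a blk=13 s=1: VC-HIT | VC [15, 7]
  [10] addr=0x79 blk=15 s=1: VC-HIT | VC [13, 7]
  [11] addr=0x7f blk=15 s=1: L1-HIT | VC [13, 7]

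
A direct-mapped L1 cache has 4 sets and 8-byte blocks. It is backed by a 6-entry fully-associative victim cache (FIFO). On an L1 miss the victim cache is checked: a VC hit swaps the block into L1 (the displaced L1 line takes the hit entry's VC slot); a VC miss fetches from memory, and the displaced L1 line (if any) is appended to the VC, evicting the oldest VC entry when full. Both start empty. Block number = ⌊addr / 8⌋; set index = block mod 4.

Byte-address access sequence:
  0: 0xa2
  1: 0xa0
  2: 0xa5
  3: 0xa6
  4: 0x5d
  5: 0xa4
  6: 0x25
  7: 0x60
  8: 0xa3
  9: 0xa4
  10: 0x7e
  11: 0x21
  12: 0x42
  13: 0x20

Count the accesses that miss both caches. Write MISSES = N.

  [0] addr=0xa2 blk=20 s=0: MISS | VC []
  [1] addr=0xa0 blk=20 s=0: L1-HIT | VC []
  [2] addr=0xa5 blk=20 s=0: L1-HIT | VC []
  [3] addr=0xa6 blk=20 s=0: L1-HIT | VC []
  [4] addr=0x5d blk=11 s=3: MISS | VC []
  [5] addr=0xa4 blk=20 s=0: L1-HIT | VC []
  [6] addr=0x25 blk=4 s=0: MISS | VC [20]
  [7] addr=0x60 blk=12 s=0: MISS | VC [20, 4]
  [8] addr=0xa3 blk=20 s=0: VC-HIT | VC [12, 4]
  [9] addr=0xa4 blk=20 s=0: L1-HIT | VC [12, 4]
  [10] addr=0x7e blk=15 s=3: MISS | VC [12, 4, 11]
  [11] addr=0x21 blk=4 s=0: VC-HIT | VC [12, 20, 11]
  [12] addr=0x42 blk=8 s=0: MISS | VC [12, 20, 11, 4]
  [13] addr=0x20 blk=4 s=0: VC-HIT | VC [12, 20, 11, 8]

MISSES = 6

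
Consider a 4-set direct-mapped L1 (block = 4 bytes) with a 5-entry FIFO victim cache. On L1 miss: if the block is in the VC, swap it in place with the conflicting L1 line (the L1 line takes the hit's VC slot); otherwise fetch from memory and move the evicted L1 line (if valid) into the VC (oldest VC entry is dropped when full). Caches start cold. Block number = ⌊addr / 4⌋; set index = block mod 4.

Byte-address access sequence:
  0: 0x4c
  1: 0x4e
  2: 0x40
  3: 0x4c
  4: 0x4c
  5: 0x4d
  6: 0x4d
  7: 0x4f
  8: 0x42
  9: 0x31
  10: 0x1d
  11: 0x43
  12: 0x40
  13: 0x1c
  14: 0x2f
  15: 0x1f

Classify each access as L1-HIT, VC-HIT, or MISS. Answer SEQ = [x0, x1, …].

  [0] addr=0x4c blk=19 s=3: MISS | VC []
  [1] addr=0x4e blk=19 s=3: L1-HIT | VC []
  [2] addr=0x40 blk=16 s=0: MISS | VC []
  [3] addr=0x4c blk=19 s=3: L1-HIT | VC []
  [4] addr=0x4c blk=19 s=3: L1-HIT | VC []
  [5] addr=0x4d blk=19 s=3: L1-HIT | VC []
  [6] addr=0x4d blk=19 s=3: L1-HIT | VC []
  [7] addr=0x4f blk=19 s=3: L1-HIT | VC []
  [8] addr=0x42 blk=16 s=0: L1-HIT | VC []
  [9] addr=0x31 blk=12 s=0: MISS | VC [16]
  [10] addr=0x1d blk=7 s=3: MISS | VC [16, 19]
  [11] addr=0x43 blk=16 s=0: VC-HIT | VC [12, 19]
  [12] addr=0x40 blk=16 s=0: L1-HIT | VC [12, 19]
  [13] addr=0x1c blk=7 s=3: L1-HIT | VC [12, 19]
  [14] addr=0x2f blk=11 s=3: MISS | VC [12, 19, 7]
  [15] addr=0x1f blk=7 s=3: VC-HIT | VC [12, 19, 11]

SEQ = [MISS, L1-HIT, MISS, L1-HIT, L1-HIT, L1-HIT, L1-HIT, L1-HIT, L1-HIT, MISS, MISS, VC-HIT, L1-HIT, L1-HIT, MISS, VC-HIT]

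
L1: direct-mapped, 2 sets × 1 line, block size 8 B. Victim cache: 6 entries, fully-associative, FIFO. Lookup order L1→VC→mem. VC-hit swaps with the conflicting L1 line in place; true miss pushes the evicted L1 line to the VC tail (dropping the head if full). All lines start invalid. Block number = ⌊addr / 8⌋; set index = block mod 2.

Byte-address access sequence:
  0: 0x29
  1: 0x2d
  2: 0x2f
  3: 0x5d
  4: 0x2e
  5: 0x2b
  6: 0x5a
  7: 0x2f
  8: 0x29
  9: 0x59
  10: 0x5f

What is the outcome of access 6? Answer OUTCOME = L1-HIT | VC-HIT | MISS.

  [0] addr=0x29 blk=5 s=1: MISS | VC []
  [1] addr=0x2d blk=5 s=1: L1-HIT | VC []
  [2] addr=0x2f blk=5 s=1: L1-HIT | VC []
  [3] addr=0x5d blk=11 s=1: MISS | VC [5]
  [4] addr=0x2e blk=5 s=1: VC-HIT | VC [11]
  [5] addr=0x2b blk=5 s=1: L1-HIT | VC [11]
  [6] addr=0x5a blk=11 s=1: VC-HIT | VC [5]
  [7] addr=0x2f blk=5 s=1: VC-HIT | VC [11]
  [8] addr=0x29 blk=5 s=1: L1-HIT | VC [11]
  [9] addr=0x59 blk=11 s=1: VC-HIT | VC [5]
  [10] addr=0x5f blk=11 s=1: L1-HIT | VC [5]

OUTCOME = VC-HIT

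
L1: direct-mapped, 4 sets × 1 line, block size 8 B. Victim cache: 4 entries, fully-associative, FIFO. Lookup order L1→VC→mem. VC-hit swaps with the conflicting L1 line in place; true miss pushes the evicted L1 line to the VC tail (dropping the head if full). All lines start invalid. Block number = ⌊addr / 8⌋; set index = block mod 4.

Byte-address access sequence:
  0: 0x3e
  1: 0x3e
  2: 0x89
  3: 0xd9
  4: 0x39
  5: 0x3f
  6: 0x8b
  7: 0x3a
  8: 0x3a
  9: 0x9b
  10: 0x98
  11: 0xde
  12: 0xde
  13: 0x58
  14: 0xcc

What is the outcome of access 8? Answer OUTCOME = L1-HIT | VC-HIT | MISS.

#0 0x3e→b7/s3 MISS; vc=[]
#1 0x3e→b7/s3 L1-HIT; vc=[]
#2 0x89→b17/s1 MISS; vc=[]
#3 0xd9→b27/s3 MISS; vc=[7]
#4 0x39→b7/s3 VC-HIT; vc=[27]
#5 0x3f→b7/s3 L1-HIT; vc=[27]
#6 0x8b→b17/s1 L1-HIT; vc=[27]
#7 0x3a→b7/s3 L1-HIT; vc=[27]
#8 0x3a→b7/s3 L1-HIT; vc=[27]
#9 0x9b→b19/s3 MISS; vc=[27,7]
#10 0x98→b19/s3 L1-HIT; vc=[27,7]
#11 0xde→b27/s3 VC-HIT; vc=[19,7]
#12 0xde→b27/s3 L1-HIT; vc=[19,7]
#13 0x58→b11/s3 MISS; vc=[19,7,27]
#14 0xcc→b25/s1 MISS; vc=[19,7,27,17]

OUTCOME = L1-HIT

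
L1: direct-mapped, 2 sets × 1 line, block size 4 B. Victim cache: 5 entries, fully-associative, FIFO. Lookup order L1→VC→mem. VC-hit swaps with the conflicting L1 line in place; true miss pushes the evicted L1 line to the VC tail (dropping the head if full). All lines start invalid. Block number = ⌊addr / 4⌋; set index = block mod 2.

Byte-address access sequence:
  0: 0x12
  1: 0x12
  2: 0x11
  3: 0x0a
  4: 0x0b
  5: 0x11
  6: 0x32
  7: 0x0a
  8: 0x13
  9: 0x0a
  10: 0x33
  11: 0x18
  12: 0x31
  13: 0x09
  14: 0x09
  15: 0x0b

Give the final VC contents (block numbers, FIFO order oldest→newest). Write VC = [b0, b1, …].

#0 0x12→b4/s0 MISS; vc=[]
#1 0x12→b4/s0 L1-HIT; vc=[]
#2 0x11→b4/s0 L1-HIT; vc=[]
#3 0xa→b2/s0 MISS; vc=[4]
#4 0xb→b2/s0 L1-HIT; vc=[4]
#5 0x11→b4/s0 VC-HIT; vc=[2]
#6 0x32→b12/s0 MISS; vc=[2,4]
#7 0xa→b2/s0 VC-HIT; vc=[12,4]
#8 0x13→b4/s0 VC-HIT; vc=[12,2]
#9 0xa→b2/s0 VC-HIT; vc=[12,4]
#10 0x33→b12/s0 VC-HIT; vc=[2,4]
#11 0x18→b6/s0 MISS; vc=[2,4,12]
#12 0x31→b12/s0 VC-HIT; vc=[2,4,6]
#13 0x9→b2/s0 VC-HIT; vc=[12,4,6]
#14 0x9→b2/s0 L1-HIT; vc=[12,4,6]
#15 0xb→b2/s0 L1-HIT; vc=[12,4,6]

VC = [12, 4, 6]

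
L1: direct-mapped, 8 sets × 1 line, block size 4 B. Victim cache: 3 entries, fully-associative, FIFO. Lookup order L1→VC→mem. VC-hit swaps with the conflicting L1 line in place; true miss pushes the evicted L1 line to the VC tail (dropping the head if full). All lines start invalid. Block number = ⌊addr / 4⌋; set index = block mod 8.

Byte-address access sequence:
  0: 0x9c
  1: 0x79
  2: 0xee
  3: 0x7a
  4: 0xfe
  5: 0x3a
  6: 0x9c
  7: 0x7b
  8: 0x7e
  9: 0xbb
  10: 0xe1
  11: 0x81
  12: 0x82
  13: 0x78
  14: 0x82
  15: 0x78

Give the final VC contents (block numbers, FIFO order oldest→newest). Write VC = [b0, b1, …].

VC = [39, 46, 56]

0: 0x9c (blk 39, set 7) → MISS  vc=[]
1: 0x79 (blk 30, set 6) → MISS  vc=[]
2: 0xee (blk 59, set 3) → MISS  vc=[]
3: 0x7a (blk 30, set 6) → L1-HIT  vc=[]
4: 0xfe (blk 63, set 7) → MISS  vc=[39]
5: 0x3a (blk 14, set 6) → MISS  vc=[39, 30]
6: 0x9c (blk 39, set 7) → VC-HIT  vc=[63, 30]
7: 0x7b (blk 30, set 6) → VC-HIT  vc=[63, 14]
8: 0x7e (blk 31, set 7) → MISS  vc=[63, 14, 39]
9: 0xbb (blk 46, set 6) → MISS  vc=[14, 39, 30]
10: 0xe1 (blk 56, set 0) → MISS  vc=[14, 39, 30]
11: 0x81 (blk 32, set 0) → MISS  vc=[39, 30, 56]
12: 0x82 (blk 32, set 0) → L1-HIT  vc=[39, 30, 56]
13: 0x78 (blk 30, set 6) → VC-HIT  vc=[39, 46, 56]
14: 0x82 (blk 32, set 0) → L1-HIT  vc=[39, 46, 56]
15: 0x78 (blk 30, set 6) → L1-HIT  vc=[39, 46, 56]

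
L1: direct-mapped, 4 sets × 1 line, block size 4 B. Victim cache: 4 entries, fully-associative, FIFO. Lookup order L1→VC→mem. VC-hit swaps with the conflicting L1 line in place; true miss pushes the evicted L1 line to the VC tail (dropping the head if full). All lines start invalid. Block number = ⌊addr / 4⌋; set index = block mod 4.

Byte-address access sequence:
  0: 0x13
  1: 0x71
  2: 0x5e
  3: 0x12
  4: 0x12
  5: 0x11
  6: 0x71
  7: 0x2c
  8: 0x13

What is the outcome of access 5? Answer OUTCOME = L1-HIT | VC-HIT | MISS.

OUTCOME = L1-HIT

0: 0x13 (blk 4, set 0) → MISS  vc=[]
1: 0x71 (blk 28, set 0) → MISS  vc=[4]
2: 0x5e (blk 23, set 3) → MISS  vc=[4]
3: 0x12 (blk 4, set 0) → VC-HIT  vc=[28]
4: 0x12 (blk 4, set 0) → L1-HIT  vc=[28]
5: 0x11 (blk 4, set 0) → L1-HIT  vc=[28]
6: 0x71 (blk 28, set 0) → VC-HIT  vc=[4]
7: 0x2c (blk 11, set 3) → MISS  vc=[4, 23]
8: 0x13 (blk 4, set 0) → VC-HIT  vc=[28, 23]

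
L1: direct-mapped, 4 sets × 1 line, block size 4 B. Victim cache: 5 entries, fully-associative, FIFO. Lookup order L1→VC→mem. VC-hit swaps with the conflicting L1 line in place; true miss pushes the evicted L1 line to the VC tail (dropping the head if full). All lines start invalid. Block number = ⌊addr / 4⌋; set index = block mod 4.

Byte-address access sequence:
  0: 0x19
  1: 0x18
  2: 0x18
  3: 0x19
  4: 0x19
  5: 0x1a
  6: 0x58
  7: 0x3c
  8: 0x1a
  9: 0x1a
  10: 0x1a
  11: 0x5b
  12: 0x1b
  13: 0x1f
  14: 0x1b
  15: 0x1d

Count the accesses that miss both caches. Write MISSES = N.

MISSES = 4

  [0] addr=0x19 blk=6 s=2: MISS | VC []
  [1] addr=0x18 blk=6 s=2: L1-HIT | VC []
  [2] addr=0x18 blk=6 s=2: L1-HIT | VC []
  [3] addr=0x19 blk=6 s=2: L1-HIT | VC []
  [4] addr=0x19 blk=6 s=2: L1-HIT | VC []
  [5] addr=0x1a blk=6 s=2: L1-HIT | VC []
  [6] addr=0x58 blk=22 s=2: MISS | VC [6]
  [7] addr=0x3c blk=15 s=3: MISS | VC [6]
  [8] addr=0x1a blk=6 s=2: VC-HIT | VC [22]
  [9] addr=0x1a blk=6 s=2: L1-HIT | VC [22]
  [10] addr=0x1a blk=6 s=2: L1-HIT | VC [22]
  [11] addr=0x5b blk=22 s=2: VC-HIT | VC [6]
  [12] addr=0x1b blk=6 s=2: VC-HIT | VC [22]
  [13] addr=0x1f blk=7 s=3: MISS | VC [22, 15]
  [14] addr=0x1b blk=6 s=2: L1-HIT | VC [22, 15]
  [15] addr=0x1d blk=7 s=3: L1-HIT | VC [22, 15]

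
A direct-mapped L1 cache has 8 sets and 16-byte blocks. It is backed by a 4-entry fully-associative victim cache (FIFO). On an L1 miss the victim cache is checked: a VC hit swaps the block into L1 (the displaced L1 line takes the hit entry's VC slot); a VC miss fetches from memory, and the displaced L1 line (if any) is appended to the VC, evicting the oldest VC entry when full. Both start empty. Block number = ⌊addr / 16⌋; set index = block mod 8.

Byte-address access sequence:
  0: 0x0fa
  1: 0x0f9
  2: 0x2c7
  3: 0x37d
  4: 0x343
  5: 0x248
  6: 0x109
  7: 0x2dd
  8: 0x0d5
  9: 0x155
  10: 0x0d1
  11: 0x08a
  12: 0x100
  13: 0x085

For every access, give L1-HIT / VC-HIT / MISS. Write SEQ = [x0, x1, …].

SEQ = [MISS, L1-HIT, MISS, MISS, MISS, MISS, MISS, MISS, MISS, MISS, VC-HIT, MISS, VC-HIT, VC-HIT]

#0 0xfa→b15/s7 MISS; vc=[]
#1 0xf9→b15/s7 L1-HIT; vc=[]
#2 0x2c7→b44/s4 MISS; vc=[]
#3 0x37d→b55/s7 MISS; vc=[15]
#4 0x343→b52/s4 MISS; vc=[15,44]
#5 0x248→b36/s4 MISS; vc=[15,44,52]
#6 0x109→b16/s0 MISS; vc=[15,44,52]
#7 0x2dd→b45/s5 MISS; vc=[15,44,52]
#8 0xd5→b13/s5 MISS; vc=[15,44,52,45]
#9 0x155→b21/s5 MISS; vc=[44,52,45,13]
#10 0xd1→b13/s5 VC-HIT; vc=[44,52,45,21]
#11 0x8a→b8/s0 MISS; vc=[52,45,21,16]
#12 0x100→b16/s0 VC-HIT; vc=[52,45,21,8]
#13 0x85→b8/s0 VC-HIT; vc=[52,45,21,16]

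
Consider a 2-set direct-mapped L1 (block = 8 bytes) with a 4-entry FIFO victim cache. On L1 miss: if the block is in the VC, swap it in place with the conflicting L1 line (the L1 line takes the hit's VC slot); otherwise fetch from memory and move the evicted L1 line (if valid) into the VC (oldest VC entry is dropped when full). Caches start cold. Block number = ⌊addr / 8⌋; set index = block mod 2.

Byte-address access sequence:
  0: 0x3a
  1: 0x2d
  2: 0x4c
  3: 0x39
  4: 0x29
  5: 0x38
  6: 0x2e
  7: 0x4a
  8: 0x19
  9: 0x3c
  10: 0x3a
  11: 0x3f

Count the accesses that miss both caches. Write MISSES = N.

#0 0x3a→b7/s1 MISS; vc=[]
#1 0x2d→b5/s1 MISS; vc=[7]
#2 0x4c→b9/s1 MISS; vc=[7,5]
#3 0x39→b7/s1 VC-HIT; vc=[9,5]
#4 0x29→b5/s1 VC-HIT; vc=[9,7]
#5 0x38→b7/s1 VC-HIT; vc=[9,5]
#6 0x2e→b5/s1 VC-HIT; vc=[9,7]
#7 0x4a→b9/s1 VC-HIT; vc=[5,7]
#8 0x19→b3/s1 MISS; vc=[5,7,9]
#9 0x3c→b7/s1 VC-HIT; vc=[5,3,9]
#10 0x3a→b7/s1 L1-HIT; vc=[5,3,9]
#11 0x3f→b7/s1 L1-HIT; vc=[5,3,9]

MISSES = 4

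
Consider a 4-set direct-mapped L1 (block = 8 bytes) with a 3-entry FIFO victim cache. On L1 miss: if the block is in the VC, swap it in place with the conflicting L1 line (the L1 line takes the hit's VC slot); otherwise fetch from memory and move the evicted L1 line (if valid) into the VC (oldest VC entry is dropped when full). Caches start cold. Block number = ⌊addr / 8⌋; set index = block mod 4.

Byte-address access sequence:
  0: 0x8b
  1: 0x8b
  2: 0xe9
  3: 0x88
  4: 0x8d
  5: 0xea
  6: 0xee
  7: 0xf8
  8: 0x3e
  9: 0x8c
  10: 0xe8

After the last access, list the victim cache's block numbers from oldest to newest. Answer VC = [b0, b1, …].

#0 0x8b→b17/s1 MISS; vc=[]
#1 0x8b→b17/s1 L1-HIT; vc=[]
#2 0xe9→b29/s1 MISS; vc=[17]
#3 0x88→b17/s1 VC-HIT; vc=[29]
#4 0x8d→b17/s1 L1-HIT; vc=[29]
#5 0xea→b29/s1 VC-HIT; vc=[17]
#6 0xee→b29/s1 L1-HIT; vc=[17]
#7 0xf8→b31/s3 MISS; vc=[17]
#8 0x3e→b7/s3 MISS; vc=[17,31]
#9 0x8c→b17/s1 VC-HIT; vc=[29,31]
#10 0xe8→b29/s1 VC-HIT; vc=[17,31]

VC = [17, 31]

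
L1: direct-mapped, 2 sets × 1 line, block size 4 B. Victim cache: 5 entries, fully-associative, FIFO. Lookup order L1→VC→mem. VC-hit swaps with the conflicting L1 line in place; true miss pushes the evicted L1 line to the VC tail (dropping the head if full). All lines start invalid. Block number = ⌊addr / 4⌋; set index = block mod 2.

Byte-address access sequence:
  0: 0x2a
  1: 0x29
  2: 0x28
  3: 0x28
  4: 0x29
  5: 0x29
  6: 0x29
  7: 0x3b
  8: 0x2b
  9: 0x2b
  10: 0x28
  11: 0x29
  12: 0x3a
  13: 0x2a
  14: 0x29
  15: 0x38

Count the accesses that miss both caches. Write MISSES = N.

  [0] addr=0x2a blk=10 s=0: MISS | VC []
  [1] addr=0x29 blk=10 s=0: L1-HIT | VC []
  [2] addr=0x28 blk=10 s=0: L1-HIT | VC []
  [3] addr=0x28 blk=10 s=0: L1-HIT | VC []
  [4] addr=0x29 blk=10 s=0: L1-HIT | VC []
  [5] addr=0x29 blk=10 s=0: L1-HIT | VC []
  [6] addr=0x29 blk=10 s=0: L1-HIT | VC []
  [7] addr=0x3b blk=14 s=0: MISS | VC [10]
  [8] addr=0x2b blk=10 s=0: VC-HIT | VC [14]
  [9] addr=0x2b blk=10 s=0: L1-HIT | VC [14]
  [10] addr=0x28 blk=10 s=0: L1-HIT | VC [14]
  [11] addr=0x29 blk=10 s=0: L1-HIT | VC [14]
  [12] addr=0x3a blk=14 s=0: VC-HIT | VC [10]
  [13] addr=0x2a blk=10 s=0: VC-HIT | VC [14]
  [14] addr=0x29 blk=10 s=0: L1-HIT | VC [14]
  [15] addr=0x38 blk=14 s=0: VC-HIT | VC [10]

MISSES = 2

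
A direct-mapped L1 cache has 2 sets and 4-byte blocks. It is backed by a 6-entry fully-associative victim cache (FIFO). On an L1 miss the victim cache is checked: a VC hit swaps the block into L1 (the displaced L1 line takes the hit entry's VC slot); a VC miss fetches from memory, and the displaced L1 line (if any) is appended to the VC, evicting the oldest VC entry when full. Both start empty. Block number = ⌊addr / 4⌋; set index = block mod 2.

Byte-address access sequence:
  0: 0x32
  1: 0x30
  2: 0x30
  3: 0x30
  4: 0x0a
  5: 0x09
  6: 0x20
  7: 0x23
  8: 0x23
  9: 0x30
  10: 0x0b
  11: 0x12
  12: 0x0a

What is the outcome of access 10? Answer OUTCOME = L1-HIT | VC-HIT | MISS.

OUTCOME = VC-HIT

0: 0x32 (blk 12, set 0) → MISS  vc=[]
1: 0x30 (blk 12, set 0) → L1-HIT  vc=[]
2: 0x30 (blk 12, set 0) → L1-HIT  vc=[]
3: 0x30 (blk 12, set 0) → L1-HIT  vc=[]
4: 0xa (blk 2, set 0) → MISS  vc=[12]
5: 0x9 (blk 2, set 0) → L1-HIT  vc=[12]
6: 0x20 (blk 8, set 0) → MISS  vc=[12, 2]
7: 0x23 (blk 8, set 0) → L1-HIT  vc=[12, 2]
8: 0x23 (blk 8, set 0) → L1-HIT  vc=[12, 2]
9: 0x30 (blk 12, set 0) → VC-HIT  vc=[8, 2]
10: 0xb (blk 2, set 0) → VC-HIT  vc=[8, 12]
11: 0x12 (blk 4, set 0) → MISS  vc=[8, 12, 2]
12: 0xa (blk 2, set 0) → VC-HIT  vc=[8, 12, 4]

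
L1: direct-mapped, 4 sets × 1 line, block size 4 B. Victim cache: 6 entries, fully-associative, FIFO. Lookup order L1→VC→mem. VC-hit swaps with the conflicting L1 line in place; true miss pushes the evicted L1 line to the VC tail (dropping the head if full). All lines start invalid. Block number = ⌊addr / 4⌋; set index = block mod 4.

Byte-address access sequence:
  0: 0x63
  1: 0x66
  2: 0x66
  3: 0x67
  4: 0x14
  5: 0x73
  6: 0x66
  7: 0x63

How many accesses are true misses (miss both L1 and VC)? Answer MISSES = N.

MISSES = 4

  [0] addr=0x63 blk=24 s=0: MISS | VC []
  [1] addr=0x66 blk=25 s=1: MISS | VC []
  [2] addr=0x66 blk=25 s=1: L1-HIT | VC []
  [3] addr=0x67 blk=25 s=1: L1-HIT | VC []
  [4] addr=0x14 blk=5 s=1: MISS | VC [25]
  [5] addr=0x73 blk=28 s=0: MISS | VC [25, 24]
  [6] addr=0x66 blk=25 s=1: VC-HIT | VC [5, 24]
  [7] addr=0x63 blk=24 s=0: VC-HIT | VC [5, 28]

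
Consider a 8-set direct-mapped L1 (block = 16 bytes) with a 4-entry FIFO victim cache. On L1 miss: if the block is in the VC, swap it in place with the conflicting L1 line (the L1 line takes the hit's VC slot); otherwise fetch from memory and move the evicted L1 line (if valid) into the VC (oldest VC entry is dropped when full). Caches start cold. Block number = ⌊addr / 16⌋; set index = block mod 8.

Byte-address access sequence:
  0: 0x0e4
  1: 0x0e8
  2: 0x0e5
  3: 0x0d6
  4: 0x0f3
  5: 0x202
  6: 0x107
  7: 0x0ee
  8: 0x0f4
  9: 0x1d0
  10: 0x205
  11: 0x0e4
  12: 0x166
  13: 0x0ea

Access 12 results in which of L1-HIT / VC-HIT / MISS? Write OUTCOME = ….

OUTCOME = MISS

0: 0xe4 (blk 14, set 6) → MISS  vc=[]
1: 0xe8 (blk 14, set 6) → L1-HIT  vc=[]
2: 0xe5 (blk 14, set 6) → L1-HIT  vc=[]
3: 0xd6 (blk 13, set 5) → MISS  vc=[]
4: 0xf3 (blk 15, set 7) → MISS  vc=[]
5: 0x202 (blk 32, set 0) → MISS  vc=[]
6: 0x107 (blk 16, set 0) → MISS  vc=[32]
7: 0xee (blk 14, set 6) → L1-HIT  vc=[32]
8: 0xf4 (blk 15, set 7) → L1-HIT  vc=[32]
9: 0x1d0 (blk 29, set 5) → MISS  vc=[32, 13]
10: 0x205 (blk 32, set 0) → VC-HIT  vc=[16, 13]
11: 0xe4 (blk 14, set 6) → L1-HIT  vc=[16, 13]
12: 0x166 (blk 22, set 6) → MISS  vc=[16, 13, 14]
13: 0xea (blk 14, set 6) → VC-HIT  vc=[16, 13, 22]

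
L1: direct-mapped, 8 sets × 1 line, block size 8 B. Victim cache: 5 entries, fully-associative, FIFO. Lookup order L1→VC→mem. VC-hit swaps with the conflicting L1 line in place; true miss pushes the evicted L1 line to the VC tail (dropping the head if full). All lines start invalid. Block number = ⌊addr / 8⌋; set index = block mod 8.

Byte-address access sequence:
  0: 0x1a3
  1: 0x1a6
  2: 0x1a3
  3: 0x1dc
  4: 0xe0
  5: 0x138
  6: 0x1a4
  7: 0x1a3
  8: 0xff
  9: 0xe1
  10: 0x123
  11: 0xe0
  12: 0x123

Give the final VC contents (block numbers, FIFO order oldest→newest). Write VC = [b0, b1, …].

VC = [52, 39, 28]

  [0] addr=0x1a3 blk=52 s=4: MISS | VC []
  [1] addr=0x1a6 blk=52 s=4: L1-HIT | VC []
  [2] addr=0x1a3 blk=52 s=4: L1-HIT | VC []
  [3] addr=0x1dc blk=59 s=3: MISS | VC []
  [4] addr=0xe0 blk=28 s=4: MISS | VC [52]
  [5] addr=0x138 blk=39 s=7: MISS | VC [52]
  [6] addr=0x1a4 blk=52 s=4: VC-HIT | VC [28]
  [7] addr=0x1a3 blk=52 s=4: L1-HIT | VC [28]
  [8] addr=0xff blk=31 s=7: MISS | VC [28, 39]
  [9] addr=0xe1 blk=28 s=4: VC-HIT | VC [52, 39]
  [10] addr=0x123 blk=36 s=4: MISS | VC [52, 39, 28]
  [11] addr=0xe0 blk=28 s=4: VC-HIT | VC [52, 39, 36]
  [12] addr=0x123 blk=36 s=4: VC-HIT | VC [52, 39, 28]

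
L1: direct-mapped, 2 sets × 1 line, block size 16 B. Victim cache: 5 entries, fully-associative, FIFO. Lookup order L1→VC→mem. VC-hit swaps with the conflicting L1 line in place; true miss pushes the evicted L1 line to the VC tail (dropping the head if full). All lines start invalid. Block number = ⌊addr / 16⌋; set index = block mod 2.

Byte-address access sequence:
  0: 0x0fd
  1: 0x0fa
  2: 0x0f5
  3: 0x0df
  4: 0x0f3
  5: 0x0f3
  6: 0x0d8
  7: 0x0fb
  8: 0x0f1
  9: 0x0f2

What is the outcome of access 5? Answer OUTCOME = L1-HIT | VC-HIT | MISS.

OUTCOME = L1-HIT

  [0] addr=0xfd blk=15 s=1: MISS | VC []
  [1] addr=0xfa blk=15 s=1: L1-HIT | VC []
  [2] addr=0xf5 blk=15 s=1: L1-HIT | VC []
  [3] addr=0xdf blk=13 s=1: MISS | VC [15]
  [4] addr=0xf3 blk=15 s=1: VC-HIT | VC [13]
  [5] addr=0xf3 blk=15 s=1: L1-HIT | VC [13]
  [6] addr=0xd8 blk=13 s=1: VC-HIT | VC [15]
  [7] addr=0xfb blk=15 s=1: VC-HIT | VC [13]
  [8] addr=0xf1 blk=15 s=1: L1-HIT | VC [13]
  [9] addr=0xf2 blk=15 s=1: L1-HIT | VC [13]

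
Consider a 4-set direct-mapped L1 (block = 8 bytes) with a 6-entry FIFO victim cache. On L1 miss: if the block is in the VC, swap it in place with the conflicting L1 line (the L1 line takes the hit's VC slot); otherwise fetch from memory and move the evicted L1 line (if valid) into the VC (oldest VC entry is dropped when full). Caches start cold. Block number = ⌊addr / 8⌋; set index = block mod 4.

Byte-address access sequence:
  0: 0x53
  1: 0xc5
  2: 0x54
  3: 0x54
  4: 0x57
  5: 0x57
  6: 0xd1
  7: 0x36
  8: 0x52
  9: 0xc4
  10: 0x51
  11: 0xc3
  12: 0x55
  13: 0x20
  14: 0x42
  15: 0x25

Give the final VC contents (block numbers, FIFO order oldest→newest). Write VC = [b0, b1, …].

VC = [6, 26, 24, 8]

0: 0x53 (blk 10, set 2) → MISS  vc=[]
1: 0xc5 (blk 24, set 0) → MISS  vc=[]
2: 0x54 (blk 10, set 2) → L1-HIT  vc=[]
3: 0x54 (blk 10, set 2) → L1-HIT  vc=[]
4: 0x57 (blk 10, set 2) → L1-HIT  vc=[]
5: 0x57 (blk 10, set 2) → L1-HIT  vc=[]
6: 0xd1 (blk 26, set 2) → MISS  vc=[10]
7: 0x36 (blk 6, set 2) → MISS  vc=[10, 26]
8: 0x52 (blk 10, set 2) → VC-HIT  vc=[6, 26]
9: 0xc4 (blk 24, set 0) → L1-HIT  vc=[6, 26]
10: 0x51 (blk 10, set 2) → L1-HIT  vc=[6, 26]
11: 0xc3 (blk 24, set 0) → L1-HIT  vc=[6, 26]
12: 0x55 (blk 10, set 2) → L1-HIT  vc=[6, 26]
13: 0x20 (blk 4, set 0) → MISS  vc=[6, 26, 24]
14: 0x42 (blk 8, set 0) → MISS  vc=[6, 26, 24, 4]
15: 0x25 (blk 4, set 0) → VC-HIT  vc=[6, 26, 24, 8]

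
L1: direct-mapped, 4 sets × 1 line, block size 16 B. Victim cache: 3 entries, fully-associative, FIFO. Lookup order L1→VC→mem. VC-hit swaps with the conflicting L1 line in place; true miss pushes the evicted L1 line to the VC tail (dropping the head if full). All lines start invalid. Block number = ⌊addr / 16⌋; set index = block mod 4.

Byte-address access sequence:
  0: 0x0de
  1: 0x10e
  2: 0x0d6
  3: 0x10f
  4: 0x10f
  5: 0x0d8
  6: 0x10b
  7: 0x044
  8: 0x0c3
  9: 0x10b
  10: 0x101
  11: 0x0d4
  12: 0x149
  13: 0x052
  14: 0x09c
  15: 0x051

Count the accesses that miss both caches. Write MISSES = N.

MISSES = 7

#0 0xde→b13/s1 MISS; vc=[]
#1 0x10e→b16/s0 MISS; vc=[]
#2 0xd6→b13/s1 L1-HIT; vc=[]
#3 0x10f→b16/s0 L1-HIT; vc=[]
#4 0x10f→b16/s0 L1-HIT; vc=[]
#5 0xd8→b13/s1 L1-HIT; vc=[]
#6 0x10b→b16/s0 L1-HIT; vc=[]
#7 0x44→b4/s0 MISS; vc=[16]
#8 0xc3→b12/s0 MISS; vc=[16,4]
#9 0x10b→b16/s0 VC-HIT; vc=[12,4]
#10 0x101→b16/s0 L1-HIT; vc=[12,4]
#11 0xd4→b13/s1 L1-HIT; vc=[12,4]
#12 0x149→b20/s0 MISS; vc=[12,4,16]
#13 0x52→b5/s1 MISS; vc=[4,16,13]
#14 0x9c→b9/s1 MISS; vc=[16,13,5]
#15 0x51→b5/s1 VC-HIT; vc=[16,13,9]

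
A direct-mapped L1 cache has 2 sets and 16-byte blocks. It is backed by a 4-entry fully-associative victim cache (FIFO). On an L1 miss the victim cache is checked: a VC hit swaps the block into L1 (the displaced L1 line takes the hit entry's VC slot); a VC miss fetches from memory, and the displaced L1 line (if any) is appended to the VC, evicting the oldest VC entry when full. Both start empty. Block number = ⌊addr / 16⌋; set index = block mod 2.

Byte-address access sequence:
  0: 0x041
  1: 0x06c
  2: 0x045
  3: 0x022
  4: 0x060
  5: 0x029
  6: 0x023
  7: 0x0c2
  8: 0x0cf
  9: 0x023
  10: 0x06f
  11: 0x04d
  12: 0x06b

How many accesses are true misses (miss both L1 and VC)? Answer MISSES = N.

MISSES = 4

0: 0x41 (blk 4, set 0) → MISS  vc=[]
1: 0x6c (blk 6, set 0) → MISS  vc=[4]
2: 0x45 (blk 4, set 0) → VC-HIT  vc=[6]
3: 0x22 (blk 2, set 0) → MISS  vc=[6, 4]
4: 0x60 (blk 6, set 0) → VC-HIT  vc=[2, 4]
5: 0x29 (blk 2, set 0) → VC-HIT  vc=[6, 4]
6: 0x23 (blk 2, set 0) → L1-HIT  vc=[6, 4]
7: 0xc2 (blk 12, set 0) → MISS  vc=[6, 4, 2]
8: 0xcf (blk 12, set 0) → L1-HIT  vc=[6, 4, 2]
9: 0x23 (blk 2, set 0) → VC-HIT  vc=[6, 4, 12]
10: 0x6f (blk 6, set 0) → VC-HIT  vc=[2, 4, 12]
11: 0x4d (blk 4, set 0) → VC-HIT  vc=[2, 6, 12]
12: 0x6b (blk 6, set 0) → VC-HIT  vc=[2, 4, 12]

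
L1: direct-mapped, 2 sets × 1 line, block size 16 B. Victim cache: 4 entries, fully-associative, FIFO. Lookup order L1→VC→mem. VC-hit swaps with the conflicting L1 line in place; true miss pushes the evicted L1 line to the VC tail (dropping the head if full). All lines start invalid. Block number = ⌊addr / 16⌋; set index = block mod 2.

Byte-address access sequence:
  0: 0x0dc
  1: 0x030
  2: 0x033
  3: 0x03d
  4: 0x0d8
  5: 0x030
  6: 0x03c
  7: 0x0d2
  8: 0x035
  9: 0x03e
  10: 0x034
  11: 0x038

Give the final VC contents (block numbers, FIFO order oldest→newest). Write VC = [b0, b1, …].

VC = [13]

  [0] addr=0xdc blk=13 s=1: MISS | VC []
  [1] addr=0x30 blk=3 s=1: MISS | VC [13]
  [2] addr=0x33 blk=3 s=1: L1-HIT | VC [13]
  [3] addr=0x3d blk=3 s=1: L1-HIT | VC [13]
  [4] addr=0xd8 blk=13 s=1: VC-HIT | VC [3]
  [5] addr=0x30 blk=3 s=1: VC-HIT | VC [13]
  [6] addr=0x3c blk=3 s=1: L1-HIT | VC [13]
  [7] addr=0xd2 blk=13 s=1: VC-HIT | VC [3]
  [8] addr=0x35 blk=3 s=1: VC-HIT | VC [13]
  [9] addr=0x3e blk=3 s=1: L1-HIT | VC [13]
  [10] addr=0x34 blk=3 s=1: L1-HIT | VC [13]
  [11] addr=0x38 blk=3 s=1: L1-HIT | VC [13]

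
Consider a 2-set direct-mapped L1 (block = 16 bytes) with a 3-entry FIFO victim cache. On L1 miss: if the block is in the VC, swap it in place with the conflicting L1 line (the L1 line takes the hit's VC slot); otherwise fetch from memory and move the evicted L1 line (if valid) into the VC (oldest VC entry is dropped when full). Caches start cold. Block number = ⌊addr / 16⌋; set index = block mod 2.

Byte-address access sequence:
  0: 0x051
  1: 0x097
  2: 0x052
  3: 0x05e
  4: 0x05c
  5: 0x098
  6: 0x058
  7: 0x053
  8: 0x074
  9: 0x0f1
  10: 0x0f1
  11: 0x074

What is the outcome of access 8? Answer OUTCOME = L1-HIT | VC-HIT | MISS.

OUTCOME = MISS

  [0] addr=0x51 blk=5 s=1: MISS | VC []
  [1] addr=0x97 blk=9 s=1: MISS | VC [5]
  [2] addr=0x52 blk=5 s=1: VC-HIT | VC [9]
  [3] addr=0x5e blk=5 s=1: L1-HIT | VC [9]
  [4] addr=0x5c blk=5 s=1: L1-HIT | VC [9]
  [5] addr=0x98 blk=9 s=1: VC-HIT | VC [5]
  [6] addr=0x58 blk=5 s=1: VC-HIT | VC [9]
  [7] addr=0x53 blk=5 s=1: L1-HIT | VC [9]
  [8] addr=0x74 blk=7 s=1: MISS | VC [9, 5]
  [9] addr=0xf1 blk=15 s=1: MISS | VC [9, 5, 7]
  [10] addr=0xf1 blk=15 s=1: L1-HIT | VC [9, 5, 7]
  [11] addr=0x74 blk=7 s=1: VC-HIT | VC [9, 5, 15]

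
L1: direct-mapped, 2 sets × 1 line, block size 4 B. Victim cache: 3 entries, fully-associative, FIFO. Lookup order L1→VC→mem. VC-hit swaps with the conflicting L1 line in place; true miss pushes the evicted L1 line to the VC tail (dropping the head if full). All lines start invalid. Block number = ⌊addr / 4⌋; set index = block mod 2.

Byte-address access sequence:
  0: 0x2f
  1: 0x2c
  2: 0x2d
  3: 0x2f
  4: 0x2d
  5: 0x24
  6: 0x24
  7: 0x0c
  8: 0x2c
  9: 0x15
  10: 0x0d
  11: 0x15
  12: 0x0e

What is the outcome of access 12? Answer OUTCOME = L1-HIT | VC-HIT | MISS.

  [0] addr=0x2f blk=11 s=1: MISS | VC []
  [1] addr=0x2c blk=11 s=1: L1-HIT | VC []
  [2] addr=0x2d blk=11 s=1: L1-HIT | VC []
  [3] addr=0x2f blk=11 s=1: L1-HIT | VC []
  [4] addr=0x2d blk=11 s=1: L1-HIT | VC []
  [5] addr=0x24 blk=9 s=1: MISS | VC [11]
  [6] addr=0x24 blk=9 s=1: L1-HIT | VC [11]
  [7] addr=0xc blk=3 s=1: MISS | VC [11, 9]
  [8] addr=0x2c blk=11 s=1: VC-HIT | VC [3, 9]
  [9] addr=0x15 blk=5 s=1: MISS | VC [3, 9, 11]
  [10] addr=0xd blk=3 s=1: VC-HIT | VC [5, 9, 11]
  [11] addr=0x15 blk=5 s=1: VC-HIT | VC [3, 9, 11]
  [12] addr=0xe blk=3 s=1: VC-HIT | VC [5, 9, 11]

OUTCOME = VC-HIT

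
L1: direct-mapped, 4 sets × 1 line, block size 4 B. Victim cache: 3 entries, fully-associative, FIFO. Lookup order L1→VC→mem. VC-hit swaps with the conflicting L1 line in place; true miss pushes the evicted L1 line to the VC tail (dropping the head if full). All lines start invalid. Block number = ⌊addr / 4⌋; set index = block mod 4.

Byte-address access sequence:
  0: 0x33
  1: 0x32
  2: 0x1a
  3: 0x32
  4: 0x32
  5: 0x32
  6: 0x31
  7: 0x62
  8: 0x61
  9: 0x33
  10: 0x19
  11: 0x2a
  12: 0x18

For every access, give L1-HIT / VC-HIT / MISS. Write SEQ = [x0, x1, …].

SEQ = [MISS, L1-HIT, MISS, L1-HIT, L1-HIT, L1-HIT, L1-HIT, MISS, L1-HIT, VC-HIT, L1-HIT, MISS, VC-HIT]

#0 0x33→b12/s0 MISS; vc=[]
#1 0x32→b12/s0 L1-HIT; vc=[]
#2 0x1a→b6/s2 MISS; vc=[]
#3 0x32→b12/s0 L1-HIT; vc=[]
#4 0x32→b12/s0 L1-HIT; vc=[]
#5 0x32→b12/s0 L1-HIT; vc=[]
#6 0x31→b12/s0 L1-HIT; vc=[]
#7 0x62→b24/s0 MISS; vc=[12]
#8 0x61→b24/s0 L1-HIT; vc=[12]
#9 0x33→b12/s0 VC-HIT; vc=[24]
#10 0x19→b6/s2 L1-HIT; vc=[24]
#11 0x2a→b10/s2 MISS; vc=[24,6]
#12 0x18→b6/s2 VC-HIT; vc=[24,10]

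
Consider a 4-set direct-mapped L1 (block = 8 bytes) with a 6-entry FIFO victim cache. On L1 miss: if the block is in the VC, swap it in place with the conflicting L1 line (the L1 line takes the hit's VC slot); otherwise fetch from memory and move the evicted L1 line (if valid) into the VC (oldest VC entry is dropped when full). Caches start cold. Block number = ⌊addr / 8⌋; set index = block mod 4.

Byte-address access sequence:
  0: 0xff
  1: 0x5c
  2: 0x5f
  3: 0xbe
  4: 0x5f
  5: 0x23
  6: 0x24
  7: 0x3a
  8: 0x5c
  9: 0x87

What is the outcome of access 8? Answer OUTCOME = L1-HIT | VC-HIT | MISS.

OUTCOME = VC-HIT

0: 0xff (blk 31, set 3) → MISS  vc=[]
1: 0x5c (blk 11, set 3) → MISS  vc=[31]
2: 0x5f (blk 11, set 3) → L1-HIT  vc=[31]
3: 0xbe (blk 23, set 3) → MISS  vc=[31, 11]
4: 0x5f (blk 11, set 3) → VC-HIT  vc=[31, 23]
5: 0x23 (blk 4, set 0) → MISS  vc=[31, 23]
6: 0x24 (blk 4, set 0) → L1-HIT  vc=[31, 23]
7: 0x3a (blk 7, set 3) → MISS  vc=[31, 23, 11]
8: 0x5c (blk 11, set 3) → VC-HIT  vc=[31, 23, 7]
9: 0x87 (blk 16, set 0) → MISS  vc=[31, 23, 7, 4]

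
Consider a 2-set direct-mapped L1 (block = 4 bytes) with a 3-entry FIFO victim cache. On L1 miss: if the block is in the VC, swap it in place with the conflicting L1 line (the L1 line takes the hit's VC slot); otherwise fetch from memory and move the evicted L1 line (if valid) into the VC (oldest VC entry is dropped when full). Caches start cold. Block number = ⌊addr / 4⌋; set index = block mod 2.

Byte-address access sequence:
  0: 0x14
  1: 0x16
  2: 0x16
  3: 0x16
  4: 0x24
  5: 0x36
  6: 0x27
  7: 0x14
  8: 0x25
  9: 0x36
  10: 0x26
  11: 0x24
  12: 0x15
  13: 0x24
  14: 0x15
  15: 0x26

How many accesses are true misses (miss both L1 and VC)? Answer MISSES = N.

MISSES = 3

  [0] addr=0x14 blk=5 s=1: MISS | VC []
  [1] addr=0x16 blk=5 s=1: L1-HIT | VC []
  [2] addr=0x16 blk=5 s=1: L1-HIT | VC []
  [3] addr=0x16 blk=5 s=1: L1-HIT | VC []
  [4] addr=0x24 blk=9 s=1: MISS | VC [5]
  [5] addr=0x36 blk=13 s=1: MISS | VC [5, 9]
  [6] addr=0x27 blk=9 s=1: VC-HIT | VC [5, 13]
  [7] addr=0x14 blk=5 s=1: VC-HIT | VC [9, 13]
  [8] addr=0x25 blk=9 s=1: VC-HIT | VC [5, 13]
  [9] addr=0x36 blk=13 s=1: VC-HIT | VC [5, 9]
  [10] addr=0x26 blk=9 s=1: VC-HIT | VC [5, 13]
  [11] addr=0x24 blk=9 s=1: L1-HIT | VC [5, 13]
  [12] addr=0x15 blk=5 s=1: VC-HIT | VC [9, 13]
  [13] addr=0x24 blk=9 s=1: VC-HIT | VC [5, 13]
  [14] addr=0x15 blk=5 s=1: VC-HIT | VC [9, 13]
  [15] addr=0x26 blk=9 s=1: VC-HIT | VC [5, 13]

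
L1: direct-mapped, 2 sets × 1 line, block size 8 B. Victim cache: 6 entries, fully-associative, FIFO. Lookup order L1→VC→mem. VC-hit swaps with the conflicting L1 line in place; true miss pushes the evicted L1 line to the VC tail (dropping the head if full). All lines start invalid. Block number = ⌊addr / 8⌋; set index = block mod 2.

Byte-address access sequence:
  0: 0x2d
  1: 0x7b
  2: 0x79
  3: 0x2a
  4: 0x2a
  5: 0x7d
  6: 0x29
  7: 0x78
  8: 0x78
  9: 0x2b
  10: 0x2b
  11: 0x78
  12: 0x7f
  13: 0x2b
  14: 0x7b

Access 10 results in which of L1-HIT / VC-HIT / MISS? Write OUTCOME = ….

OUTCOME = L1-HIT

#0 0x2d→b5/s1 MISS; vc=[]
#1 0x7b→b15/s1 MISS; vc=[5]
#2 0x79→b15/s1 L1-HIT; vc=[5]
#3 0x2a→b5/s1 VC-HIT; vc=[15]
#4 0x2a→b5/s1 L1-HIT; vc=[15]
#5 0x7d→b15/s1 VC-HIT; vc=[5]
#6 0x29→b5/s1 VC-HIT; vc=[15]
#7 0x78→b15/s1 VC-HIT; vc=[5]
#8 0x78→b15/s1 L1-HIT; vc=[5]
#9 0x2b→b5/s1 VC-HIT; vc=[15]
#10 0x2b→b5/s1 L1-HIT; vc=[15]
#11 0x78→b15/s1 VC-HIT; vc=[5]
#12 0x7f→b15/s1 L1-HIT; vc=[5]
#13 0x2b→b5/s1 VC-HIT; vc=[15]
#14 0x7b→b15/s1 VC-HIT; vc=[5]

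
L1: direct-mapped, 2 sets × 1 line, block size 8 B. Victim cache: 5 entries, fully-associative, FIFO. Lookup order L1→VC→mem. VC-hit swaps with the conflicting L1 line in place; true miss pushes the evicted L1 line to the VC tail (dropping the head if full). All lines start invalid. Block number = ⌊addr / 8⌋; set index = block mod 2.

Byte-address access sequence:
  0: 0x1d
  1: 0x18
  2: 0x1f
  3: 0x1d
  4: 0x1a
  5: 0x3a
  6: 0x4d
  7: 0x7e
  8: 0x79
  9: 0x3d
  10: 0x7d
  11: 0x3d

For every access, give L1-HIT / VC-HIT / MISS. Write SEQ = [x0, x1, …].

SEQ = [MISS, L1-HIT, L1-HIT, L1-HIT, L1-HIT, MISS, MISS, MISS, L1-HIT, VC-HIT, VC-HIT, VC-HIT]

#0 0x1d→b3/s1 MISS; vc=[]
#1 0x18→b3/s1 L1-HIT; vc=[]
#2 0x1f→b3/s1 L1-HIT; vc=[]
#3 0x1d→b3/s1 L1-HIT; vc=[]
#4 0x1a→b3/s1 L1-HIT; vc=[]
#5 0x3a→b7/s1 MISS; vc=[3]
#6 0x4d→b9/s1 MISS; vc=[3,7]
#7 0x7e→b15/s1 MISS; vc=[3,7,9]
#8 0x79→b15/s1 L1-HIT; vc=[3,7,9]
#9 0x3d→b7/s1 VC-HIT; vc=[3,15,9]
#10 0x7d→b15/s1 VC-HIT; vc=[3,7,9]
#11 0x3d→b7/s1 VC-HIT; vc=[3,15,9]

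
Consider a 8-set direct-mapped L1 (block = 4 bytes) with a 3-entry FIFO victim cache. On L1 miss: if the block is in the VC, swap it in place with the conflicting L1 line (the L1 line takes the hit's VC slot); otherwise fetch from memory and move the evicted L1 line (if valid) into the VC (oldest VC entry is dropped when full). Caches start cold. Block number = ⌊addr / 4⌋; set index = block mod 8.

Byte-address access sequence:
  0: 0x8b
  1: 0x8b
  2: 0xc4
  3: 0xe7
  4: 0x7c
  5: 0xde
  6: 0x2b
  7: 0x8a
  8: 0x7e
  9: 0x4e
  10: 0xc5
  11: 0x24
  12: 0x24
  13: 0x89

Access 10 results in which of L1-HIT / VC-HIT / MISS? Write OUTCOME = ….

OUTCOME = VC-HIT

0: 0x8b (blk 34, set 2) → MISS  vc=[]
1: 0x8b (blk 34, set 2) → L1-HIT  vc=[]
2: 0xc4 (blk 49, set 1) → MISS  vc=[]
3: 0xe7 (blk 57, set 1) → MISS  vc=[49]
4: 0x7c (blk 31, set 7) → MISS  vc=[49]
5: 0xde (blk 55, set 7) → MISS  vc=[49, 31]
6: 0x2b (blk 10, set 2) → MISS  vc=[49, 31, 34]
7: 0x8a (blk 34, set 2) → VC-HIT  vc=[49, 31, 10]
8: 0x7e (blk 31, set 7) → VC-HIT  vc=[49, 55, 10]
9: 0x4e (blk 19, set 3) → MISS  vc=[49, 55, 10]
10: 0xc5 (blk 49, set 1) → VC-HIT  vc=[57, 55, 10]
11: 0x24 (blk 9, set 1) → MISS  vc=[55, 10, 49]
12: 0x24 (blk 9, set 1) → L1-HIT  vc=[55, 10, 49]
13: 0x89 (blk 34, set 2) → L1-HIT  vc=[55, 10, 49]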